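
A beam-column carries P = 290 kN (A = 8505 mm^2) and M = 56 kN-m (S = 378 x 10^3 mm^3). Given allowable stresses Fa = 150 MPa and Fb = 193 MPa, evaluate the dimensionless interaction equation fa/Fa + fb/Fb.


f_a = P / A = 290000.0 / 8505 = 34.0976 MPa
f_b = M / S = 56000000.0 / 378000.0 = 148.1481 MPa
Ratio = f_a / Fa + f_b / Fb
= 34.0976 / 150 + 148.1481 / 193
= 0.9949 (dimensionless)

0.9949 (dimensionless)


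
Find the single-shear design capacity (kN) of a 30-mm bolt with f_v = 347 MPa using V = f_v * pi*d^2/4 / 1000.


A = pi * d^2 / 4 = pi * 30^2 / 4 = 706.8583 mm^2
V = f_v * A / 1000 = 347 * 706.8583 / 1000
= 245.2798 kN

245.2798 kN


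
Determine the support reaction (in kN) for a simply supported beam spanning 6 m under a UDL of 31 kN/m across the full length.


Total load = w * L = 31 * 6 = 186 kN
By symmetry, each reaction R = total / 2 = 186 / 2 = 93.0 kN

93.0 kN


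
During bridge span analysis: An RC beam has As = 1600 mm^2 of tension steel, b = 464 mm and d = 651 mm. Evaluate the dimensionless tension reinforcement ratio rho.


rho = As / (b * d)
= 1600 / (464 * 651)
= 1600 / 302064
= 0.005297 (dimensionless)

0.005297 (dimensionless)


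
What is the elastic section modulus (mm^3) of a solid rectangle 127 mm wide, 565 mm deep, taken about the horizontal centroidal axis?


S = b * h^2 / 6
= 127 * 565^2 / 6
= 127 * 319225 / 6
= 6756929.17 mm^3

6756929.17 mm^3


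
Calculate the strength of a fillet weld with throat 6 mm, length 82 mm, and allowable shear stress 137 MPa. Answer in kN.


Strength = throat * length * allowable stress
= 6 * 82 * 137 N
= 67404 N
= 67.4 kN

67.4 kN


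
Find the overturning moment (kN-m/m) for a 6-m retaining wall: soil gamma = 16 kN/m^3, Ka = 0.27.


Pa = 0.5 * Ka * gamma * H^2
= 0.5 * 0.27 * 16 * 6^2
= 77.76 kN/m
Arm = H / 3 = 6 / 3 = 2.0 m
Mo = Pa * arm = Pa * H / 3 = 77.76 * 6 / 3 = 155.52 kN-m/m

155.52 kN-m/m


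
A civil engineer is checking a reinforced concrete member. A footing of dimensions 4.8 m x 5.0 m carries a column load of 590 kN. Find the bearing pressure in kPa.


A = 4.8 * 5.0 = 24.0 m^2
q = P / A = 590 / 24.0
= 24.5833 kPa

24.5833 kPa


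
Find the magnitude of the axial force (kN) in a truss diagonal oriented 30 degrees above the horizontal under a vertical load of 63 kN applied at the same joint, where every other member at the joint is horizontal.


At the joint, only the diagonal has a vertical component, so vertical equilibrium gives:
F * sin(30) = 63
F = 63 / sin(30)
= 63 / 0.5
= 126.0 kN

126.0 kN


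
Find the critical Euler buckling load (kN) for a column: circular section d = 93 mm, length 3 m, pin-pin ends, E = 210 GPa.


I = pi * d^4 / 64 = 3671991.72 mm^4
L = 3000.0 mm
P_cr = pi^2 * E * I / L^2
= 9.8696 * 210000.0 * 3671991.72 / 3000.0^2
= 845625.8 N = 845.6258 kN

845.6258 kN


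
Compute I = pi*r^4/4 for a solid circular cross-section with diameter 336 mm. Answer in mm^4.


r = d / 2 = 336 / 2 = 168.0 mm
I = pi * r^4 / 4 = pi * 168.0^4 / 4
= 625643602.8 mm^4

625643602.8 mm^4


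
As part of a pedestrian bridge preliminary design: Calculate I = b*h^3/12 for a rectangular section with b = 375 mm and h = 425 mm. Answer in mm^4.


I = b * h^3 / 12
= 375 * 425^3 / 12
= 375 * 76765625 / 12
= 2398925781.25 mm^4

2398925781.25 mm^4


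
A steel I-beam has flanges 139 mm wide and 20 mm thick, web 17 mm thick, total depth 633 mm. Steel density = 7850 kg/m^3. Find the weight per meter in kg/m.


A_flanges = 2 * 139 * 20 = 5560 mm^2
A_web = (633 - 2 * 20) * 17 = 10081 mm^2
A_total = 5560 + 10081 = 15641 mm^2 = 0.015641 m^2
Weight = rho * A = 7850 * 0.015641 = 122.7819 kg/m

122.7819 kg/m


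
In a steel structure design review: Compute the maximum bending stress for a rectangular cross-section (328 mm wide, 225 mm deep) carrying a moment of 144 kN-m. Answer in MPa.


I = b * h^3 / 12 = 328 * 225^3 / 12 = 311343750.0 mm^4
y = h / 2 = 225 / 2 = 112.5 mm
M = 144 kN-m = 144000000.0 N-mm
sigma = M * y / I = 144000000.0 * 112.5 / 311343750.0
= 52.03 MPa

52.03 MPa


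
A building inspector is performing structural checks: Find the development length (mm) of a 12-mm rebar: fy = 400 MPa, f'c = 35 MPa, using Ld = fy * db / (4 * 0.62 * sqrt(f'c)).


Ld = (fy * db) / (4 * 0.62 * sqrt(f'c))
= (400 * 12) / (4 * 0.62 * sqrt(35))
= 4800 / 14.6719
= 327.16 mm

327.16 mm


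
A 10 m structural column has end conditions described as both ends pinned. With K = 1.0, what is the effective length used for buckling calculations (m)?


L_eff = K * L
= 1.0 * 10
= 10.0 m

10.0 m


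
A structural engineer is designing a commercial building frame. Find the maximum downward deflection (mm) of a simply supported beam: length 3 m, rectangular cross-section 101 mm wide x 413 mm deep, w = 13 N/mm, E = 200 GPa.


I = 101 * 413^3 / 12 = 592912058.08 mm^4
L = 3000.0 mm, w = 13 N/mm, E = 200000.0 MPa
delta = 5 * w * L^4 / (384 * E * I)
= 5 * 13 * 3000.0^4 / (384 * 200000.0 * 592912058.08)
= 0.1156 mm

0.1156 mm


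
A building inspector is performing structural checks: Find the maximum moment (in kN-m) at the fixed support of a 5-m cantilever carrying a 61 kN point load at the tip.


For a cantilever with a point load at the free end:
M_max = P * L = 61 * 5 = 305 kN-m

305 kN-m


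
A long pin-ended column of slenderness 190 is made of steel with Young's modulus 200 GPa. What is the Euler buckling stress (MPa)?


sigma_cr = pi^2 * E / lambda^2
= 9.8696 * 200000.0 / 190^2
= 9.8696 * 200000.0 / 36100
= 54.6792 MPa

54.6792 MPa


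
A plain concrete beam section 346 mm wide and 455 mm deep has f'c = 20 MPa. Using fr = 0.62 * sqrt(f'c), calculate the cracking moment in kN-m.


fr = 0.62 * sqrt(20) = 0.62 * 4.4721 = 2.7727 MPa
I = 346 * 455^3 / 12 = 2715995479.17 mm^4
y_t = 227.5 mm
M_cr = fr * I / y_t = 2.7727 * 2715995479.17 / 227.5 N-mm
= 33.102 kN-m

33.102 kN-m


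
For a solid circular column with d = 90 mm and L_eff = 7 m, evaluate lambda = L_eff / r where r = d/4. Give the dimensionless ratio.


Radius of gyration r = d / 4 = 90 / 4 = 22.5 mm
L_eff = 7000.0 mm
Slenderness ratio = L / r = 7000.0 / 22.5 = 311.11 (dimensionless)

311.11 (dimensionless)


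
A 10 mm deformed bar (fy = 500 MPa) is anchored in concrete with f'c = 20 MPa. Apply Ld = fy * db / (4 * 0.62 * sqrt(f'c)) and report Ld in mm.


Ld = (fy * db) / (4 * 0.62 * sqrt(f'c))
= (500 * 10) / (4 * 0.62 * sqrt(20))
= 5000 / 11.0909
= 450.82 mm

450.82 mm


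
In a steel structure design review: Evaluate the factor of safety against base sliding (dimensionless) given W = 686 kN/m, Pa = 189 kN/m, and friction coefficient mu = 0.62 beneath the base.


Resisting force = mu * W = 0.62 * 686 = 425.32 kN/m
FOS = Resisting / Driving = 425.32 / 189
= 2.2504 (dimensionless)

2.2504 (dimensionless)


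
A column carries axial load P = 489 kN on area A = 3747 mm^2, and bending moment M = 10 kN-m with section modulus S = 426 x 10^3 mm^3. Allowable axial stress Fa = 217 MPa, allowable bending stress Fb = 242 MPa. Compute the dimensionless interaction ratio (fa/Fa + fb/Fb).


f_a = P / A = 489000.0 / 3747 = 130.5044 MPa
f_b = M / S = 10000000.0 / 426000.0 = 23.4742 MPa
Ratio = f_a / Fa + f_b / Fb
= 130.5044 / 217 + 23.4742 / 242
= 0.6984 (dimensionless)

0.6984 (dimensionless)


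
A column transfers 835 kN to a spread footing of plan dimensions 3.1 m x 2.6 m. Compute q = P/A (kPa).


A = 3.1 * 2.6 = 8.06 m^2
q = P / A = 835 / 8.06
= 103.598 kPa

103.598 kPa


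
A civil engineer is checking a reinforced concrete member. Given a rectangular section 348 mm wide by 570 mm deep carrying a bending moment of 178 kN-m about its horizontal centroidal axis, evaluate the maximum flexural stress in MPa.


I = b * h^3 / 12 = 348 * 570^3 / 12 = 5370597000.0 mm^4
y = h / 2 = 570 / 2 = 285.0 mm
M = 178 kN-m = 178000000.0 N-mm
sigma = M * y / I = 178000000.0 * 285.0 / 5370597000.0
= 9.45 MPa

9.45 MPa


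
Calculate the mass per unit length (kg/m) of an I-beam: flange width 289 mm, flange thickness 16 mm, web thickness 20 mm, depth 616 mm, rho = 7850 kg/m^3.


A_flanges = 2 * 289 * 16 = 9248 mm^2
A_web = (616 - 2 * 16) * 20 = 11680 mm^2
A_total = 9248 + 11680 = 20928 mm^2 = 0.020928 m^2
Weight = rho * A = 7850 * 0.020928 = 164.2848 kg/m

164.2848 kg/m


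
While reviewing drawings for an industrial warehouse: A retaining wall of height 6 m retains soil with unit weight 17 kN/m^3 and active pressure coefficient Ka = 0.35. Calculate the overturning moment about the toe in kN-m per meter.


Pa = 0.5 * Ka * gamma * H^2
= 0.5 * 0.35 * 17 * 6^2
= 107.1 kN/m
Arm = H / 3 = 6 / 3 = 2.0 m
Mo = Pa * arm = Pa * H / 3 = 107.1 * 6 / 3 = 214.2 kN-m/m

214.2 kN-m/m


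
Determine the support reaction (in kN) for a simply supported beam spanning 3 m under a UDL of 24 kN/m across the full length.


Total load = w * L = 24 * 3 = 72 kN
By symmetry, each reaction R = total / 2 = 72 / 2 = 36.0 kN

36.0 kN


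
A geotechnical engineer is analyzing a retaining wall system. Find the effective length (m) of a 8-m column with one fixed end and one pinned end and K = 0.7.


L_eff = K * L
= 0.7 * 8
= 5.6 m

5.6 m


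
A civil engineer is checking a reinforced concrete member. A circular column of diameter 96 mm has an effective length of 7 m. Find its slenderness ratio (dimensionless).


Radius of gyration r = d / 4 = 96 / 4 = 24.0 mm
L_eff = 7000.0 mm
Slenderness ratio = L / r = 7000.0 / 24.0 = 291.67 (dimensionless)

291.67 (dimensionless)


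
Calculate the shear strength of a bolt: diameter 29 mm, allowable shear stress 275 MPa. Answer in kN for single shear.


A = pi * d^2 / 4 = pi * 29^2 / 4 = 660.5199 mm^2
V = f_v * A / 1000 = 275 * 660.5199 / 1000
= 181.643 kN

181.643 kN


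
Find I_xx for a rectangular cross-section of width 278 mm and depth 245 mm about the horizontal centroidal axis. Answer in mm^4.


I = b * h^3 / 12
= 278 * 245^3 / 12
= 278 * 14706125 / 12
= 340691895.83 mm^4

340691895.83 mm^4


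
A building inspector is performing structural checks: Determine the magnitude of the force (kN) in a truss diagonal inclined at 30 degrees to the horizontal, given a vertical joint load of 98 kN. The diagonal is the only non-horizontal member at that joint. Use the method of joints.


At the joint, only the diagonal has a vertical component, so vertical equilibrium gives:
F * sin(30) = 98
F = 98 / sin(30)
= 98 / 0.5
= 196.0 kN

196.0 kN


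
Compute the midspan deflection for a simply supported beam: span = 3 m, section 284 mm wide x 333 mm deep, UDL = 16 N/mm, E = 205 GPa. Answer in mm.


I = 284 * 333^3 / 12 = 873916209.0 mm^4
L = 3000.0 mm, w = 16 N/mm, E = 205000.0 MPa
delta = 5 * w * L^4 / (384 * E * I)
= 5 * 16 * 3000.0^4 / (384 * 205000.0 * 873916209.0)
= 0.0942 mm

0.0942 mm


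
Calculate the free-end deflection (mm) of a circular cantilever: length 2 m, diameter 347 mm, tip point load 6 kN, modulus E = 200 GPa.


I = pi * d^4 / 64 = pi * 347^4 / 64 = 711684976.18 mm^4
L = 2000.0 mm, P = 6000.0 N, E = 200000.0 MPa
delta = P * L^3 / (3 * E * I)
= 6000.0 * 2000.0^3 / (3 * 200000.0 * 711684976.18)
= 0.1124 mm

0.1124 mm


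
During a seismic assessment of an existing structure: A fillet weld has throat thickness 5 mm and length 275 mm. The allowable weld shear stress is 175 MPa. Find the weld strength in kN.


Strength = throat * length * allowable stress
= 5 * 275 * 175 N
= 240625 N
= 240.62 kN

240.62 kN


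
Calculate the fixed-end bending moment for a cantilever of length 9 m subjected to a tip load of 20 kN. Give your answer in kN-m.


For a cantilever with a point load at the free end:
M_max = P * L = 20 * 9 = 180 kN-m

180 kN-m


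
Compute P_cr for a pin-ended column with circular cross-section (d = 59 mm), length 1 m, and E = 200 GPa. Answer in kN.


I = pi * d^4 / 64 = 594809.57 mm^4
L = 1000.0 mm
P_cr = pi^2 * E * I / L^2
= 9.8696 * 200000.0 * 594809.57 / 1000.0^2
= 1174107.02 N = 1174.107 kN

1174.107 kN


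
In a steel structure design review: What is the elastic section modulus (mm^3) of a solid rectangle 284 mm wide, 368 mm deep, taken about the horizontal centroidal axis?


S = b * h^2 / 6
= 284 * 368^2 / 6
= 284 * 135424 / 6
= 6410069.33 mm^3

6410069.33 mm^3


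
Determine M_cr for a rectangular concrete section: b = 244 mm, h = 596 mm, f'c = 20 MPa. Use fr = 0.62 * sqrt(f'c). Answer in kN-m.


fr = 0.62 * sqrt(20) = 0.62 * 4.4721 = 2.7727 MPa
I = 244 * 596^3 / 12 = 4304744298.67 mm^4
y_t = 298.0 mm
M_cr = fr * I / y_t = 2.7727 * 4304744298.67 / 298.0 N-mm
= 40.0533 kN-m

40.0533 kN-m


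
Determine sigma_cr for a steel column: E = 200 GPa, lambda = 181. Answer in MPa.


sigma_cr = pi^2 * E / lambda^2
= 9.8696 * 200000.0 / 181^2
= 9.8696 * 200000.0 / 32761
= 60.2522 MPa

60.2522 MPa


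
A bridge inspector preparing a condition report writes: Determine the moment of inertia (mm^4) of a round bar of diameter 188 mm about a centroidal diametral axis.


r = d / 2 = 188 / 2 = 94.0 mm
I = pi * r^4 / 4 = pi * 94.0^4 / 4
= 61319879.93 mm^4

61319879.93 mm^4


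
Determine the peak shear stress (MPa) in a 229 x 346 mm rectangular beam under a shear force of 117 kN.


A = b * h = 229 * 346 = 79234 mm^2
V = 117 kN = 117000.0 N
tau_max = 1.5 * V / A = 1.5 * 117000.0 / 79234
= 2.215 MPa

2.215 MPa


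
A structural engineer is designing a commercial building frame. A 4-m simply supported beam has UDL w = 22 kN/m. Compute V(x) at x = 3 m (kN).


R_A = w * L / 2 = 22 * 4 / 2 = 44.0 kN
V(x) = R_A - w * x = 44.0 - 22 * 3
= -22.0 kN

-22.0 kN


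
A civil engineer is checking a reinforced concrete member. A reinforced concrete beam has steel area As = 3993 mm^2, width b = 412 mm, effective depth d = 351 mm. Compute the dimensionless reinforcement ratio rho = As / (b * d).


rho = As / (b * d)
= 3993 / (412 * 351)
= 3993 / 144612
= 0.027612 (dimensionless)

0.027612 (dimensionless)


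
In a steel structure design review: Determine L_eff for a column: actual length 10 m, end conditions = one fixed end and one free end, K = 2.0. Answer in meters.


L_eff = K * L
= 2.0 * 10
= 20.0 m

20.0 m


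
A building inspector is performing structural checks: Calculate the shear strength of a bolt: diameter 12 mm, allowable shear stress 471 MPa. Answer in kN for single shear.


A = pi * d^2 / 4 = pi * 12^2 / 4 = 113.0973 mm^2
V = f_v * A / 1000 = 471 * 113.0973 / 1000
= 53.2688 kN

53.2688 kN


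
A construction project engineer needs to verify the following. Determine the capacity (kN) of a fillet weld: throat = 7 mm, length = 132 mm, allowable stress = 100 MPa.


Strength = throat * length * allowable stress
= 7 * 132 * 100 N
= 92400 N
= 92.4 kN

92.4 kN


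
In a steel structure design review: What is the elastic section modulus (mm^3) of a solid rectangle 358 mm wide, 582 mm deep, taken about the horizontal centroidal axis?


S = b * h^2 / 6
= 358 * 582^2 / 6
= 358 * 338724 / 6
= 20210532.0 mm^3

20210532.0 mm^3


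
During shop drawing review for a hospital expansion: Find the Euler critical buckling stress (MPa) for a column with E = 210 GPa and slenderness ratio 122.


sigma_cr = pi^2 * E / lambda^2
= 9.8696 * 210000.0 / 122^2
= 9.8696 * 210000.0 / 14884
= 139.2513 MPa

139.2513 MPa


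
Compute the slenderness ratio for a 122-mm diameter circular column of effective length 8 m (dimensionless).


Radius of gyration r = d / 4 = 122 / 4 = 30.5 mm
L_eff = 8000.0 mm
Slenderness ratio = L / r = 8000.0 / 30.5 = 262.3 (dimensionless)

262.3 (dimensionless)


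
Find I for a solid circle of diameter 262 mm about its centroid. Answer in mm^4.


r = d / 2 = 262 / 2 = 131.0 mm
I = pi * r^4 / 4 = pi * 131.0^4 / 4
= 231299697.07 mm^4

231299697.07 mm^4


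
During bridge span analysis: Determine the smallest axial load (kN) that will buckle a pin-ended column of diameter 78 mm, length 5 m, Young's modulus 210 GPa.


I = pi * d^4 / 64 = 1816972.31 mm^4
L = 5000.0 mm
P_cr = pi^2 * E * I / L^2
= 9.8696 * 210000.0 * 1816972.31 / 5000.0^2
= 150635.5 N = 150.6355 kN

150.6355 kN


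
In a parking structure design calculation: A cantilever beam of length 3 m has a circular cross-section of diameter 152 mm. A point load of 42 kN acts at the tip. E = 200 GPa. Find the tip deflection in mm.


I = pi * d^4 / 64 = pi * 152^4 / 64 = 26202591.76 mm^4
L = 3000.0 mm, P = 42000.0 N, E = 200000.0 MPa
delta = P * L^3 / (3 * E * I)
= 42000.0 * 3000.0^3 / (3 * 200000.0 * 26202591.76)
= 72.1303 mm

72.1303 mm


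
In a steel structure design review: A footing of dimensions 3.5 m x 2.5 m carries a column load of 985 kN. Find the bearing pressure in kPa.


A = 3.5 * 2.5 = 8.75 m^2
q = P / A = 985 / 8.75
= 112.5714 kPa

112.5714 kPa


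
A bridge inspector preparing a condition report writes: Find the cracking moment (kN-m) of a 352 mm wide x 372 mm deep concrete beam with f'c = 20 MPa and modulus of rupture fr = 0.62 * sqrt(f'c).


fr = 0.62 * sqrt(20) = 0.62 * 4.4721 = 2.7727 MPa
I = 352 * 372^3 / 12 = 1510046208.0 mm^4
y_t = 186.0 mm
M_cr = fr * I / y_t = 2.7727 * 1510046208.0 / 186.0 N-mm
= 22.5104 kN-m

22.5104 kN-m


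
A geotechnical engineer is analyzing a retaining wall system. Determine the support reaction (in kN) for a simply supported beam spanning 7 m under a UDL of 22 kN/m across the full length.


Total load = w * L = 22 * 7 = 154 kN
By symmetry, each reaction R = total / 2 = 154 / 2 = 77.0 kN

77.0 kN


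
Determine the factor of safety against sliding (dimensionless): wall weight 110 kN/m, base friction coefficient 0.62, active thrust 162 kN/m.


Resisting force = mu * W = 0.62 * 110 = 68.2 kN/m
FOS = Resisting / Driving = 68.2 / 162
= 0.421 (dimensionless)

0.421 (dimensionless)


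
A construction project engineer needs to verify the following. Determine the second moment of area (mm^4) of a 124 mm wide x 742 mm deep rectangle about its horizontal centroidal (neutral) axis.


I = b * h^3 / 12
= 124 * 742^3 / 12
= 124 * 408518488 / 12
= 4221357709.33 mm^4

4221357709.33 mm^4


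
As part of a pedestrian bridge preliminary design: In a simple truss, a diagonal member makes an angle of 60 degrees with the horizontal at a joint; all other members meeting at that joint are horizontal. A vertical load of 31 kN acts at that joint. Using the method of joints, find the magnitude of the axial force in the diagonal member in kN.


At the joint, only the diagonal has a vertical component, so vertical equilibrium gives:
F * sin(60) = 31
F = 31 / sin(60)
= 31 / 0.866025
= 35.8 kN

35.8 kN


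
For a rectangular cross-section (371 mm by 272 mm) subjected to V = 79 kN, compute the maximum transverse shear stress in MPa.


A = b * h = 371 * 272 = 100912 mm^2
V = 79 kN = 79000.0 N
tau_max = 1.5 * V / A = 1.5 * 79000.0 / 100912
= 1.1743 MPa

1.1743 MPa


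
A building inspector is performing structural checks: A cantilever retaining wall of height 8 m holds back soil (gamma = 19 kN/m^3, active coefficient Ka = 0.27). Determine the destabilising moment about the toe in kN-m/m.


Pa = 0.5 * Ka * gamma * H^2
= 0.5 * 0.27 * 19 * 8^2
= 164.16 kN/m
Arm = H / 3 = 8 / 3 = 2.6667 m
Mo = Pa * arm = Pa * H / 3 = 164.16 * 8 / 3 = 437.76 kN-m/m

437.76 kN-m/m


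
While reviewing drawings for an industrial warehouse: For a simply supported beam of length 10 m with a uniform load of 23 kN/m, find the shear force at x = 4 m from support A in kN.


R_A = w * L / 2 = 23 * 10 / 2 = 115.0 kN
V(x) = R_A - w * x = 115.0 - 23 * 4
= 23.0 kN

23.0 kN


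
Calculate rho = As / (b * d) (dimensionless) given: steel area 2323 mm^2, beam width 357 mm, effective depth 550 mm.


rho = As / (b * d)
= 2323 / (357 * 550)
= 2323 / 196350
= 0.011831 (dimensionless)

0.011831 (dimensionless)


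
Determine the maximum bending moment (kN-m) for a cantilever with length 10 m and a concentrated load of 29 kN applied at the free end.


For a cantilever with a point load at the free end:
M_max = P * L = 29 * 10 = 290 kN-m

290 kN-m


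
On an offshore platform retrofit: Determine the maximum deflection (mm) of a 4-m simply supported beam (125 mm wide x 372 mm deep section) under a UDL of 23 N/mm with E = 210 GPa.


I = 125 * 372^3 / 12 = 536238000.0 mm^4
L = 4000.0 mm, w = 23 N/mm, E = 210000.0 MPa
delta = 5 * w * L^4 / (384 * E * I)
= 5 * 23 * 4000.0^4 / (384 * 210000.0 * 536238000.0)
= 0.6808 mm

0.6808 mm


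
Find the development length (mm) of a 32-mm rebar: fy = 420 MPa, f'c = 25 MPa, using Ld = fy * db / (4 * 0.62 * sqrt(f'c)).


Ld = (fy * db) / (4 * 0.62 * sqrt(f'c))
= (420 * 32) / (4 * 0.62 * sqrt(25))
= 13440 / 12.4
= 1083.87 mm

1083.87 mm


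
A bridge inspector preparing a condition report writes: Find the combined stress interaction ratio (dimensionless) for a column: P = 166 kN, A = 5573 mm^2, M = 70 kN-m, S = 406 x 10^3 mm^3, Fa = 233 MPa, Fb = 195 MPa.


f_a = P / A = 166000.0 / 5573 = 29.7865 MPa
f_b = M / S = 70000000.0 / 406000.0 = 172.4138 MPa
Ratio = f_a / Fa + f_b / Fb
= 29.7865 / 233 + 172.4138 / 195
= 1.012 (dimensionless)

1.012 (dimensionless)


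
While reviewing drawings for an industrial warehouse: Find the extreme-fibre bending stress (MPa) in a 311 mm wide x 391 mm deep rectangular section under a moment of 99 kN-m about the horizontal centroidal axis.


I = b * h^3 / 12 = 311 * 391^3 / 12 = 1549206873.42 mm^4
y = h / 2 = 391 / 2 = 195.5 mm
M = 99 kN-m = 99000000.0 N-mm
sigma = M * y / I = 99000000.0 * 195.5 / 1549206873.42
= 12.49 MPa

12.49 MPa


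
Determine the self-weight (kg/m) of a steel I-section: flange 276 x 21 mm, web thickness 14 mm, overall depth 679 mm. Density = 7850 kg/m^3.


A_flanges = 2 * 276 * 21 = 11592 mm^2
A_web = (679 - 2 * 21) * 14 = 8918 mm^2
A_total = 11592 + 8918 = 20510 mm^2 = 0.020510 m^2
Weight = rho * A = 7850 * 0.020510 = 161.0035 kg/m

161.0035 kg/m


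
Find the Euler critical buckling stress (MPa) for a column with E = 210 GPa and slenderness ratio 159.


sigma_cr = pi^2 * E / lambda^2
= 9.8696 * 210000.0 / 159^2
= 9.8696 * 210000.0 / 25281
= 81.9832 MPa

81.9832 MPa


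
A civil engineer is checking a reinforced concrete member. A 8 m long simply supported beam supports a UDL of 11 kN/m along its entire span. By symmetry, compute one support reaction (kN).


Total load = w * L = 11 * 8 = 88 kN
By symmetry, each reaction R = total / 2 = 88 / 2 = 44.0 kN

44.0 kN


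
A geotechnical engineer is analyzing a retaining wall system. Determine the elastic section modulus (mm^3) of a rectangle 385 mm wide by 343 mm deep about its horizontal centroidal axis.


S = b * h^2 / 6
= 385 * 343^2 / 6
= 385 * 117649 / 6
= 7549144.17 mm^3

7549144.17 mm^3


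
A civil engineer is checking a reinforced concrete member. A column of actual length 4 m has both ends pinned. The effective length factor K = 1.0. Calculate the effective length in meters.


L_eff = K * L
= 1.0 * 4
= 4.0 m

4.0 m


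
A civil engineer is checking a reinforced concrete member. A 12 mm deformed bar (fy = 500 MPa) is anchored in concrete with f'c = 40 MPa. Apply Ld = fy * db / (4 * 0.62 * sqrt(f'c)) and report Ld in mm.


Ld = (fy * db) / (4 * 0.62 * sqrt(f'c))
= (500 * 12) / (4 * 0.62 * sqrt(40))
= 6000 / 15.6849
= 382.53 mm

382.53 mm


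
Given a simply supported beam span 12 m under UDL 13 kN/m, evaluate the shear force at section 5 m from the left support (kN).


R_A = w * L / 2 = 13 * 12 / 2 = 78.0 kN
V(x) = R_A - w * x = 78.0 - 13 * 5
= 13.0 kN

13.0 kN


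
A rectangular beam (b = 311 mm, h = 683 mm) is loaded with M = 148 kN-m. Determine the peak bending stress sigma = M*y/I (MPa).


I = b * h^3 / 12 = 311 * 683^3 / 12 = 8257360663.08 mm^4
y = h / 2 = 683 / 2 = 341.5 mm
M = 148 kN-m = 148000000.0 N-mm
sigma = M * y / I = 148000000.0 * 341.5 / 8257360663.08
= 6.12 MPa

6.12 MPa


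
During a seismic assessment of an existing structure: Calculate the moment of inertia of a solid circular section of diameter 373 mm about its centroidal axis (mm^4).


r = d / 2 = 373 / 2 = 186.5 mm
I = pi * r^4 / 4 = pi * 186.5^4 / 4
= 950178558.36 mm^4

950178558.36 mm^4


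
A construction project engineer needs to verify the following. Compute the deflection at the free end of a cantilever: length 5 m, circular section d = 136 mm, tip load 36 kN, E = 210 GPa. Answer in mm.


I = pi * d^4 / 64 = pi * 136^4 / 64 = 16792893.44 mm^4
L = 5000.0 mm, P = 36000.0 N, E = 210000.0 MPa
delta = P * L^3 / (3 * E * I)
= 36000.0 * 5000.0^3 / (3 * 210000.0 * 16792893.44)
= 425.35 mm

425.35 mm


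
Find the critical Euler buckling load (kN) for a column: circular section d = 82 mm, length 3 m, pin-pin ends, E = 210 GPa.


I = pi * d^4 / 64 = 2219347.5 mm^4
L = 3000.0 mm
P_cr = pi^2 * E * I / L^2
= 9.8696 * 210000.0 * 2219347.5 / 3000.0^2
= 511095.24 N = 511.0952 kN

511.0952 kN


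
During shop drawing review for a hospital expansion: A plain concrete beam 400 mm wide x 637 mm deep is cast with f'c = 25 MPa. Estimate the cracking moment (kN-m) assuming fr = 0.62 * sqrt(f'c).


fr = 0.62 * sqrt(25) = 0.62 * 5.0 = 3.1 MPa
I = 400 * 637^3 / 12 = 8615828433.33 mm^4
y_t = 318.5 mm
M_cr = fr * I / y_t = 3.1 * 8615828433.33 / 318.5 N-mm
= 83.8589 kN-m

83.8589 kN-m


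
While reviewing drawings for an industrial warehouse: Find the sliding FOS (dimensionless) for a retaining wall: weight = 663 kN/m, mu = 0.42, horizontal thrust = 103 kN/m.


Resisting force = mu * W = 0.42 * 663 = 278.46 kN/m
FOS = Resisting / Driving = 278.46 / 103
= 2.7035 (dimensionless)

2.7035 (dimensionless)


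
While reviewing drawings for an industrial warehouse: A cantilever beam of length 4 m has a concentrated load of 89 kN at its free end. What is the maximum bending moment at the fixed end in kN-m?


For a cantilever with a point load at the free end:
M_max = P * L = 89 * 4 = 356 kN-m

356 kN-m


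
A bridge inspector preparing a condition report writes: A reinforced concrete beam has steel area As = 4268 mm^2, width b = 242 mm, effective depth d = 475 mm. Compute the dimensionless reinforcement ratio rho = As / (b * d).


rho = As / (b * d)
= 4268 / (242 * 475)
= 4268 / 114950
= 0.037129 (dimensionless)

0.037129 (dimensionless)


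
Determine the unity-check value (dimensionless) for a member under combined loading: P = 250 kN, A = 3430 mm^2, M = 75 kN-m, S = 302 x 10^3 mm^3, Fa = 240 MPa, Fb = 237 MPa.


f_a = P / A = 250000.0 / 3430 = 72.8863 MPa
f_b = M / S = 75000000.0 / 302000.0 = 248.3444 MPa
Ratio = f_a / Fa + f_b / Fb
= 72.8863 / 240 + 248.3444 / 237
= 1.3516 (dimensionless)

1.3516 (dimensionless)


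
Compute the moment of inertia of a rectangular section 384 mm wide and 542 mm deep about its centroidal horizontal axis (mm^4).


I = b * h^3 / 12
= 384 * 542^3 / 12
= 384 * 159220088 / 12
= 5095042816.0 mm^4

5095042816.0 mm^4


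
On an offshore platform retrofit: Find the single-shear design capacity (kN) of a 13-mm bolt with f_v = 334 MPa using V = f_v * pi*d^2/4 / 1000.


A = pi * d^2 / 4 = pi * 13^2 / 4 = 132.7323 mm^2
V = f_v * A / 1000 = 334 * 132.7323 / 1000
= 44.3326 kN

44.3326 kN


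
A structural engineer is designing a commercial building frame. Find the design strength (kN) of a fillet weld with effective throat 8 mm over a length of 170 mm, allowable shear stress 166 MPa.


Strength = throat * length * allowable stress
= 8 * 170 * 166 N
= 225760 N
= 225.76 kN

225.76 kN


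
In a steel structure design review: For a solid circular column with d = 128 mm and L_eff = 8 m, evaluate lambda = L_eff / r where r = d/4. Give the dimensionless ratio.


Radius of gyration r = d / 4 = 128 / 4 = 32.0 mm
L_eff = 8000.0 mm
Slenderness ratio = L / r = 8000.0 / 32.0 = 250.0 (dimensionless)

250.0 (dimensionless)


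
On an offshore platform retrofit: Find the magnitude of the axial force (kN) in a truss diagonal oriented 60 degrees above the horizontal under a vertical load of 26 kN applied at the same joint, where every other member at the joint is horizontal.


At the joint, only the diagonal has a vertical component, so vertical equilibrium gives:
F * sin(60) = 26
F = 26 / sin(60)
= 26 / 0.866025
= 30.02 kN

30.02 kN


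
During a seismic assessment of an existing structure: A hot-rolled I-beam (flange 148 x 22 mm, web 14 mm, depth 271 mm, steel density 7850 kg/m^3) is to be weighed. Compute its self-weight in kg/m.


A_flanges = 2 * 148 * 22 = 6512 mm^2
A_web = (271 - 2 * 22) * 14 = 3178 mm^2
A_total = 6512 + 3178 = 9690 mm^2 = 0.009690 m^2
Weight = rho * A = 7850 * 0.009690 = 76.0665 kg/m

76.0665 kg/m


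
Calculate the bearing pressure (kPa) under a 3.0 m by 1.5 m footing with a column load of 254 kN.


A = 3.0 * 1.5 = 4.5 m^2
q = P / A = 254 / 4.5
= 56.4444 kPa

56.4444 kPa


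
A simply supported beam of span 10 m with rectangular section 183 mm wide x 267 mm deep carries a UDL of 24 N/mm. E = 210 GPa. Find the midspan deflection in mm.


I = 183 * 267^3 / 12 = 290270985.75 mm^4
L = 10000.0 mm, w = 24 N/mm, E = 210000.0 MPa
delta = 5 * w * L^4 / (384 * E * I)
= 5 * 24 * 10000.0^4 / (384 * 210000.0 * 290270985.75)
= 51.2657 mm

51.2657 mm


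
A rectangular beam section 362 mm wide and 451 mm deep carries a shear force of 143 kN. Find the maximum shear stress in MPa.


A = b * h = 362 * 451 = 163262 mm^2
V = 143 kN = 143000.0 N
tau_max = 1.5 * V / A = 1.5 * 143000.0 / 163262
= 1.3138 MPa

1.3138 MPa


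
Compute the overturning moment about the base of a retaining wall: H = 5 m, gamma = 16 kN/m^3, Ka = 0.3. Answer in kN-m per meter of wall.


Pa = 0.5 * Ka * gamma * H^2
= 0.5 * 0.3 * 16 * 5^2
= 60.0 kN/m
Arm = H / 3 = 5 / 3 = 1.6667 m
Mo = Pa * arm = Pa * H / 3 = 60.0 * 5 / 3 = 100.0 kN-m/m

100.0 kN-m/m


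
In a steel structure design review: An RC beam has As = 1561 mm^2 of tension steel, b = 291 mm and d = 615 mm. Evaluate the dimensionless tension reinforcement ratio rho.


rho = As / (b * d)
= 1561 / (291 * 615)
= 1561 / 178965
= 0.008722 (dimensionless)

0.008722 (dimensionless)


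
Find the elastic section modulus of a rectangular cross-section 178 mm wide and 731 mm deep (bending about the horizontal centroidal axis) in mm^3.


S = b * h^2 / 6
= 178 * 731^2 / 6
= 178 * 534361 / 6
= 15852709.67 mm^3

15852709.67 mm^3


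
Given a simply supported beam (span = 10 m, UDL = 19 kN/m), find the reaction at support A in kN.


Total load = w * L = 19 * 10 = 190 kN
By symmetry, each reaction R = total / 2 = 190 / 2 = 95.0 kN

95.0 kN


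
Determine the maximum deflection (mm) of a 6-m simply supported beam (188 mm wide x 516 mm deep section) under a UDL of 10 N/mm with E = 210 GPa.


I = 188 * 516^3 / 12 = 2152413504.0 mm^4
L = 6000.0 mm, w = 10 N/mm, E = 210000.0 MPa
delta = 5 * w * L^4 / (384 * E * I)
= 5 * 10 * 6000.0^4 / (384 * 210000.0 * 2152413504.0)
= 0.3733 mm

0.3733 mm


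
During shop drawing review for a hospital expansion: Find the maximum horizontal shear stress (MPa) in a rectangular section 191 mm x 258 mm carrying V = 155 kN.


A = b * h = 191 * 258 = 49278 mm^2
V = 155 kN = 155000.0 N
tau_max = 1.5 * V / A = 1.5 * 155000.0 / 49278
= 4.7181 MPa

4.7181 MPa


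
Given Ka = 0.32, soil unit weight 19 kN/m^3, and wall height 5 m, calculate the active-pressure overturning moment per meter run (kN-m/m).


Pa = 0.5 * Ka * gamma * H^2
= 0.5 * 0.32 * 19 * 5^2
= 76.0 kN/m
Arm = H / 3 = 5 / 3 = 1.6667 m
Mo = Pa * arm = Pa * H / 3 = 76.0 * 5 / 3 = 126.6667 kN-m/m

126.6667 kN-m/m


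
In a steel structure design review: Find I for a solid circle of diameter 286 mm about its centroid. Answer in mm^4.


r = d / 2 = 286 / 2 = 143.0 mm
I = pi * r^4 / 4 = pi * 143.0^4 / 4
= 328423353.43 mm^4

328423353.43 mm^4


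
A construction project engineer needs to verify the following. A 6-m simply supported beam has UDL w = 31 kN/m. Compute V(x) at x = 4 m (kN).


R_A = w * L / 2 = 31 * 6 / 2 = 93.0 kN
V(x) = R_A - w * x = 93.0 - 31 * 4
= -31.0 kN

-31.0 kN


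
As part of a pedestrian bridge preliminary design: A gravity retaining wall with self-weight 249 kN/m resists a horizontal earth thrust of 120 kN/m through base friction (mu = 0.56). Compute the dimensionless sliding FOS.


Resisting force = mu * W = 0.56 * 249 = 139.44 kN/m
FOS = Resisting / Driving = 139.44 / 120
= 1.162 (dimensionless)

1.162 (dimensionless)


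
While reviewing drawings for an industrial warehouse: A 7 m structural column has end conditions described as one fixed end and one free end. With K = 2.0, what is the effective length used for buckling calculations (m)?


L_eff = K * L
= 2.0 * 7
= 14.0 m

14.0 m


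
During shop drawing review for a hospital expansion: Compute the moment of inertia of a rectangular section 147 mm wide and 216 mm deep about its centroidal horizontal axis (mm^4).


I = b * h^3 / 12
= 147 * 216^3 / 12
= 147 * 10077696 / 12
= 123451776.0 mm^4

123451776.0 mm^4


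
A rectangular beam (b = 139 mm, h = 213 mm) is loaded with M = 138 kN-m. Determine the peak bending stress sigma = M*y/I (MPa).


I = b * h^3 / 12 = 139 * 213^3 / 12 = 111936665.25 mm^4
y = h / 2 = 213 / 2 = 106.5 mm
M = 138 kN-m = 138000000.0 N-mm
sigma = M * y / I = 138000000.0 * 106.5 / 111936665.25
= 131.3 MPa

131.3 MPa


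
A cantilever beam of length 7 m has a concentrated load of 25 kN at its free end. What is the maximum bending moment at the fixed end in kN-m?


For a cantilever with a point load at the free end:
M_max = P * L = 25 * 7 = 175 kN-m

175 kN-m


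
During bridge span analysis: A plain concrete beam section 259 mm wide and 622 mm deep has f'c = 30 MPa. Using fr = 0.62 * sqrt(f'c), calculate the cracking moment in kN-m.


fr = 0.62 * sqrt(30) = 0.62 * 5.4772 = 3.3959 MPa
I = 259 * 622^3 / 12 = 5193853219.33 mm^4
y_t = 311.0 mm
M_cr = fr * I / y_t = 3.3959 * 5193853219.33 / 311.0 N-mm
= 56.7129 kN-m

56.7129 kN-m


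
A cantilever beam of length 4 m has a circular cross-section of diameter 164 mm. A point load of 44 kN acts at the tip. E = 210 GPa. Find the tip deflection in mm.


I = pi * d^4 / 64 = pi * 164^4 / 64 = 35509559.99 mm^4
L = 4000.0 mm, P = 44000.0 N, E = 210000.0 MPa
delta = P * L^3 / (3 * E * I)
= 44000.0 * 4000.0^3 / (3 * 210000.0 * 35509559.99)
= 125.8771 mm

125.8771 mm


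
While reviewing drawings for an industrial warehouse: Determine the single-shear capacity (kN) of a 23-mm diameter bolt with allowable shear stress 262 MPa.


A = pi * d^2 / 4 = pi * 23^2 / 4 = 415.4756 mm^2
V = f_v * A / 1000 = 262 * 415.4756 / 1000
= 108.8546 kN

108.8546 kN


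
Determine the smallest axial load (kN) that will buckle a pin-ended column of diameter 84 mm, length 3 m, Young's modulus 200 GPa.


I = pi * d^4 / 64 = 2443920.32 mm^4
L = 3000.0 mm
P_cr = pi^2 * E * I / L^2
= 9.8696 * 200000.0 * 2443920.32 / 3000.0^2
= 536011.71 N = 536.0117 kN

536.0117 kN


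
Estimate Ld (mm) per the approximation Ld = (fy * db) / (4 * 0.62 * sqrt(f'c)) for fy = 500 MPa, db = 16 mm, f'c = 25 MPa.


Ld = (fy * db) / (4 * 0.62 * sqrt(f'c))
= (500 * 16) / (4 * 0.62 * sqrt(25))
= 8000 / 12.4
= 645.16 mm

645.16 mm


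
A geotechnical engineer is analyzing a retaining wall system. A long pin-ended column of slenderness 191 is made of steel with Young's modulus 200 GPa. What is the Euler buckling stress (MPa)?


sigma_cr = pi^2 * E / lambda^2
= 9.8696 * 200000.0 / 191^2
= 9.8696 * 200000.0 / 36481
= 54.1082 MPa

54.1082 MPa


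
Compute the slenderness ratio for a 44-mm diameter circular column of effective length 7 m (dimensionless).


Radius of gyration r = d / 4 = 44 / 4 = 11.0 mm
L_eff = 7000.0 mm
Slenderness ratio = L / r = 7000.0 / 11.0 = 636.36 (dimensionless)

636.36 (dimensionless)


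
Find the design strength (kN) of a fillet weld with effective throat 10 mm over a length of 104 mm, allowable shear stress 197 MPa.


Strength = throat * length * allowable stress
= 10 * 104 * 197 N
= 204880 N
= 204.88 kN

204.88 kN


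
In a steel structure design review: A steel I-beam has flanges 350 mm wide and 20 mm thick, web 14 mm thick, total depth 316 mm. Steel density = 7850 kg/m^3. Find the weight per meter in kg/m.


A_flanges = 2 * 350 * 20 = 14000 mm^2
A_web = (316 - 2 * 20) * 14 = 3864 mm^2
A_total = 14000 + 3864 = 17864 mm^2 = 0.017864 m^2
Weight = rho * A = 7850 * 0.017864 = 140.2324 kg/m

140.2324 kg/m


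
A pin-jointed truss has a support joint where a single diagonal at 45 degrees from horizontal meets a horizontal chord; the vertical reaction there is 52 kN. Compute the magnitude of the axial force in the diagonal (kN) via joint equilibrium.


At the joint, only the diagonal has a vertical component, so vertical equilibrium gives:
F * sin(45) = 52
F = 52 / sin(45)
= 52 / 0.707107
= 73.54 kN

73.54 kN


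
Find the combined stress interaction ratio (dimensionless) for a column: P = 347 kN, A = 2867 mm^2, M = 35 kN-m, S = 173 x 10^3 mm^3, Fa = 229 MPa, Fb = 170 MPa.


f_a = P / A = 347000.0 / 2867 = 121.0324 MPa
f_b = M / S = 35000000.0 / 173000.0 = 202.3121 MPa
Ratio = f_a / Fa + f_b / Fb
= 121.0324 / 229 + 202.3121 / 170
= 1.7186 (dimensionless)

1.7186 (dimensionless)


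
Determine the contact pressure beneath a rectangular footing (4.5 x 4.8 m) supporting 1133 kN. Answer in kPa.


A = 4.5 * 4.8 = 21.6 m^2
q = P / A = 1133 / 21.6
= 52.4537 kPa

52.4537 kPa


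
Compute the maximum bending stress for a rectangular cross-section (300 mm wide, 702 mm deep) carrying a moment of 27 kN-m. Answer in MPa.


I = b * h^3 / 12 = 300 * 702^3 / 12 = 8648710200.0 mm^4
y = h / 2 = 702 / 2 = 351.0 mm
M = 27 kN-m = 27000000.0 N-mm
sigma = M * y / I = 27000000.0 * 351.0 / 8648710200.0
= 1.1 MPa

1.1 MPa


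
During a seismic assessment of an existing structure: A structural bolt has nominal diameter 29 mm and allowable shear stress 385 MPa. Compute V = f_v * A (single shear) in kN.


A = pi * d^2 / 4 = pi * 29^2 / 4 = 660.5199 mm^2
V = f_v * A / 1000 = 385 * 660.5199 / 1000
= 254.3001 kN

254.3001 kN


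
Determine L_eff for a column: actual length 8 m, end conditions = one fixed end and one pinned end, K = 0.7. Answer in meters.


L_eff = K * L
= 0.7 * 8
= 5.6 m

5.6 m


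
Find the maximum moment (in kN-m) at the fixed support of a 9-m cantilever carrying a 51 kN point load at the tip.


For a cantilever with a point load at the free end:
M_max = P * L = 51 * 9 = 459 kN-m

459 kN-m


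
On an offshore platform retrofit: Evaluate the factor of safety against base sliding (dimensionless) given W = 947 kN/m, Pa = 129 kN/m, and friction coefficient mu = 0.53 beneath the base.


Resisting force = mu * W = 0.53 * 947 = 501.91 kN/m
FOS = Resisting / Driving = 501.91 / 129
= 3.8908 (dimensionless)

3.8908 (dimensionless)


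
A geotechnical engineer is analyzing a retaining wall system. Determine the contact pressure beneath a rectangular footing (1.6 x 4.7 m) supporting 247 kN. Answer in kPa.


A = 1.6 * 4.7 = 7.52 m^2
q = P / A = 247 / 7.52
= 32.8457 kPa

32.8457 kPa


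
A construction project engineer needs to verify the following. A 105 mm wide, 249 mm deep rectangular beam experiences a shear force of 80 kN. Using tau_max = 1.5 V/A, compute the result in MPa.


A = b * h = 105 * 249 = 26145 mm^2
V = 80 kN = 80000.0 N
tau_max = 1.5 * V / A = 1.5 * 80000.0 / 26145
= 4.5898 MPa

4.5898 MPa


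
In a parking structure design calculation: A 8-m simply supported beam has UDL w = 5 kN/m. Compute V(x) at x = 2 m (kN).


R_A = w * L / 2 = 5 * 8 / 2 = 20.0 kN
V(x) = R_A - w * x = 20.0 - 5 * 2
= 10.0 kN

10.0 kN


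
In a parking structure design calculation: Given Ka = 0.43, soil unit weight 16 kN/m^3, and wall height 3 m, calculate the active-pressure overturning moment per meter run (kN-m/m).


Pa = 0.5 * Ka * gamma * H^2
= 0.5 * 0.43 * 16 * 3^2
= 30.96 kN/m
Arm = H / 3 = 3 / 3 = 1.0 m
Mo = Pa * arm = Pa * H / 3 = 30.96 * 3 / 3 = 30.96 kN-m/m

30.96 kN-m/m


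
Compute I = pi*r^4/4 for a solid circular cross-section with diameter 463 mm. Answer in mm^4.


r = d / 2 = 463 / 2 = 231.5 mm
I = pi * r^4 / 4 = pi * 231.5^4 / 4
= 2255765045.89 mm^4

2255765045.89 mm^4
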